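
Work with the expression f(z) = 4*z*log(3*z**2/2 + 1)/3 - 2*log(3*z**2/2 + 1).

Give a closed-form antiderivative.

The integrand splits into summands that can be handled one at a time.
Check: d/dz[-2*z**2/3 + 4*z + (2*z**2/3 - 2*z)*log(3*z**2/2 + 1) + 4*log(z**2 + 2/3)/9 - 4*sqrt(6)*atan(sqrt(6)*z/2)/3] = 4*z*log(3*z**2/2 + 1)/3 - 2*log(3*z**2/2 + 1) = f(z).

An antiderivative is F(z) = -2*z**2/3 + 4*z + (2*z**2/3 - 2*z)*log(3*z**2/2 + 1) + 4*log(z**2 + 2/3)/9 - 4*sqrt(6)*atan(sqrt(6)*z/2)/3.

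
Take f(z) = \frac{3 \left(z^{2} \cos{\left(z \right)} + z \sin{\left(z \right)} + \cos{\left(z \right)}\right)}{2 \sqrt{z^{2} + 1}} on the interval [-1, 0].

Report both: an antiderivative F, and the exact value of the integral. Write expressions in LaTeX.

Recognize the product-rule pattern: f = u'v + uv' with u = \frac{3 \sqrt{z^{2} + 1}}{2}, v = \sin{\left(z \right)}, so integration by parts undoes it.
F(z) = \frac{3 \sqrt{z^{2} + 1} \sin{\left(z \right)}}{2} is an antiderivative of f.
Check: d/dz[\frac{3 \sqrt{z^{2} + 1} \sin{\left(z \right)}}{2}] = \frac{3 z^{2} \cos{\left(z \right)} + 3 z \sin{\left(z \right)} + 3 \cos{\left(z \right)}}{2 \sqrt{z^{2} + 1}}, which equals f(z).
F(0) = 0; F(-1) = - \frac{3 \sqrt{2} \sin{\left(1 \right)}}{2}.
Integral = F(0) - F(-1) = \frac{3 \sqrt{2} \sin{\left(1 \right)}}{2}.

Antiderivative: F(z) = \frac{3 \sqrt{z^{2} + 1} \sin{\left(z \right)}}{2}; value = \frac{3 \sqrt{2} \sin{\left(1 \right)}}{2}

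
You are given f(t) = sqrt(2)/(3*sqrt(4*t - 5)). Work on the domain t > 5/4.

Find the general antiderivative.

F(t) = sqrt(2*t - 5/2)/3 + C

For F(t) to be correct the identity F'(t) - f(t) = 0 must hold.
Check: d/dt[sqrt(2*t - 5/2)/3] = sqrt(2)/(3*sqrt(4*t - 5)) = f(t).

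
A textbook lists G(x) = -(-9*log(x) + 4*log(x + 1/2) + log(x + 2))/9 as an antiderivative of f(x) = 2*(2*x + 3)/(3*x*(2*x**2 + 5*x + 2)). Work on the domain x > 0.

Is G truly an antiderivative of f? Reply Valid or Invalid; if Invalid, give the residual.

d/dx[G] = (8*x**2 + 28*x + 18)/(18*x**3 + 45*x**2 + 18*x)
d/dx[G] - f(x) = 8/(18*x + 9) != 0.

Invalid: d/dx[G] - f = 8/(18*x + 9), which is not 0.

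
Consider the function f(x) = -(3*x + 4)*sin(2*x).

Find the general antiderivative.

Differentiate the proposed F(x) back; it has to land on f(x) exactly.
Check: d/dx[3*x*cos(2*x)/2 - 3*sin(2*x)/4 + 2*cos(2*x)] = -3*x*sin(2*x) - 4*sin(2*x), which equals f(x).

F(x) = 3*x*cos(2*x)/2 - 3*sin(2*x)/4 + 2*cos(2*x) + C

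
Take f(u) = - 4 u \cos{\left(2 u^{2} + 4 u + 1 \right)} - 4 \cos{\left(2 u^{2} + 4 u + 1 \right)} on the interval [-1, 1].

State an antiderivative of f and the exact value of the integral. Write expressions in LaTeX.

Antiderivative: F(u) = - \sin{\left(2 u^{2} + 4 u + 1 \right)}; value = - \sin{\left(1 \right)} - \sin{\left(7 \right)}

f matches the chain-rule pattern g'(h)*h' with inner function h(u) = 2 u^{2} + 4 u + 1; substituting w = h(u) collapses the integral.
F(u) = - \sin{\left(2 u^{2} + 4 u + 1 \right)} is an antiderivative of f.
Check: d/du[- \sin{\left(2 u^{2} + 4 u + 1 \right)}] = - 4 u \cos{\left(2 u^{2} + 4 u + 1 \right)} - 4 \cos{\left(2 u^{2} + 4 u + 1 \right)} = f(u).
F(1) = - \sin{\left(7 \right)}; F(-1) = \sin{\left(1 \right)}.
Integral = F(1) - F(-1) = - \sin{\left(1 \right)} - \sin{\left(7 \right)}.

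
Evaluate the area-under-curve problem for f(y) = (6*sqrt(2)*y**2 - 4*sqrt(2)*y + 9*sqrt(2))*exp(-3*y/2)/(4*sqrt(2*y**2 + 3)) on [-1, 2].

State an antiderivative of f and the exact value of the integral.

f has the shape u'v + uv' for u = -sqrt(y**2 + 3/2) and v = exp(-3*y/2) — it is the derivative of the product u*v.
F(y) = -sqrt(y**2 + 3/2)*exp(-3*y/2) is an antiderivative of f.
Check: d/dy[-sqrt(y**2 + 3/2)*exp(-3*y/2)] = sqrt(2)*(6*y**2 - 4*y + 9)*exp(-3*y/2)/(4*sqrt(2*y**2 + 3)), which equals f(y).
F(2) = -sqrt(22)*exp(-3)/2; F(-1) = -sqrt(10)*exp(3/2)/2.
Integral = F(2) - F(-1) = -sqrt(22)*exp(-3)/2 + sqrt(10)*exp(3/2)/2.

Antiderivative: F(y) = -sqrt(y**2 + 3/2)*exp(-3*y/2); value = -sqrt(22)*exp(-3)/2 + sqrt(10)*exp(3/2)/2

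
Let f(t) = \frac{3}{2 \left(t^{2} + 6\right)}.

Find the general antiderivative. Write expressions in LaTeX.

F(t) = \frac{\sqrt{6} \operatorname{atan}{\left(\frac{\sqrt{6} t}{6} \right)}}{4} + C

An antiderivative F(t) passes only if d/dt[F] lands on f(t) exactly.
Check: d/dt[\frac{\sqrt{6} \operatorname{atan}{\left(\frac{\sqrt{6} t}{6} \right)}}{4}] = \frac{3}{2 t^{2} + 12}, which equals f(t).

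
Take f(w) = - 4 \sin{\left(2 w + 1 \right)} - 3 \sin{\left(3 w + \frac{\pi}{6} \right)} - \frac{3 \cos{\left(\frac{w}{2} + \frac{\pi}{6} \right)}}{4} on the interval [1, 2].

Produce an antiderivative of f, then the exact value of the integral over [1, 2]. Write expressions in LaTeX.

The integrand splits into summands that can be handled one at a time.
F(w) = - \frac{3 \sin{\left(\frac{w}{2} + \frac{\pi}{6} \right)}}{2} + 2 \cos{\left(2 w + 1 \right)} + \cos{\left(3 w + \frac{\pi}{6} \right)} is an antiderivative of f.
Check: d/dw[- \frac{3 \sin{\left(\frac{w}{2} + \frac{\pi}{6} \right)}}{2} + 2 \cos{\left(2 w + 1 \right)} + \cos{\left(3 w + \frac{\pi}{6} \right)}] = - 4 \sin{\left(2 w + 1 \right)} - 3 \sin{\left(3 w + \frac{\pi}{6} \right)} - \frac{3 \cos{\left(\frac{w}{2} + \frac{\pi}{6} \right)}}{4} = f(w).
F(2) = - \frac{3 \sin{\left(\frac{\pi}{6} + 1 \right)}}{2} + 2 \cos{\left(5 \right)} + \cos{\left(\frac{\pi}{6} + 6 \right)}; F(1) = 2 \cos{\left(3 \right)} - \frac{3 \sin{\left(\frac{1}{2} + \frac{\pi}{6} \right)}}{2} + \cos{\left(\frac{\pi}{6} + 3 \right)}.
Integral = F(2) - F(1) = - \frac{3 \sin{\left(\frac{\pi}{6} + 1 \right)}}{2} + 2 \cos{\left(5 \right)} - \cos{\left(\frac{\pi}{6} + 3 \right)} + \cos{\left(\frac{\pi}{6} + 6 \right)} + \frac{3 \sin{\left(\frac{1}{2} + \frac{\pi}{6} \right)}}{2} - 2 \cos{\left(3 \right)}.

Antiderivative: F(w) = - \frac{3 \sin{\left(\frac{w}{2} + \frac{\pi}{6} \right)}}{2} + 2 \cos{\left(2 w + 1 \right)} + \cos{\left(3 w + \frac{\pi}{6} \right)}; value = - \frac{3 \sin{\left(\frac{\pi}{6} + 1 \right)}}{2} + 2 \cos{\left(5 \right)} - \cos{\left(\frac{\pi}{6} + 3 \right)} + \cos{\left(\frac{\pi}{6} + 6 \right)} + \frac{3 \sin{\left(\frac{1}{2} + \frac{\pi}{6} \right)}}{2} - 2 \cos{\left(3 \right)}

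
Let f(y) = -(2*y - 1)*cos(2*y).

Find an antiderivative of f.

Recover f(y) by differentiating a candidate F(y); any mismatch rules it out.
Check: d/dy[-y*sin(2*y) + sin(2*y)/2 - cos(2*y)/2] = -2*y*cos(2*y) + cos(2*y), which equals f(y).

An antiderivative is F(y) = -y*sin(2*y) + sin(2*y)/2 - cos(2*y)/2.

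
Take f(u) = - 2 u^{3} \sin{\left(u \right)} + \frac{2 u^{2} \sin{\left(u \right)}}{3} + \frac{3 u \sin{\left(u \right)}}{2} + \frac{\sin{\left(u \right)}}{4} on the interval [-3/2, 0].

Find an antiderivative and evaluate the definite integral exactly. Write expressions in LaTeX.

Integrate term by term and add the pieces.
F(u) = \frac{24 u^{3} \cos{\left(u \right)} - 72 u^{2} \sin{\left(u \right)} - 8 u^{2} \cos{\left(u \right)} + 16 u \sin{\left(u \right)} - 162 u \cos{\left(u \right)} + 162 \sin{\left(u \right)} + 13 \cos{\left(u \right)}}{12} is an antiderivative of f.
Check: d/du[\frac{24 u^{3} \cos{\left(u \right)} - 72 u^{2} \sin{\left(u \right)} - 8 u^{2} \cos{\left(u \right)} + 16 u \sin{\left(u \right)} - 162 u \cos{\left(u \right)} + 162 \sin{\left(u \right)} + 13 \cos{\left(u \right)}}{12}] = - 2 u^{3} \sin{\left(u \right)} + \frac{2 u^{2} \sin{\left(u \right)}}{3} + \frac{3 u \sin{\left(u \right)}}{2} + \frac{\sin{\left(u \right)}}{4} = f(u).
F(0) = \frac{13}{12}; F(-3/2) = \frac{157 \cos{\left(\frac{3}{2} \right)}}{12} + 2 \sin{\left(\frac{3}{2} \right)}.
Integral = F(0) - F(-3/2) = - 2 \sin{\left(\frac{3}{2} \right)} - \frac{157 \cos{\left(\frac{3}{2} \right)}}{12} + \frac{13}{12}.

Antiderivative: F(u) = \frac{24 u^{3} \cos{\left(u \right)} - 72 u^{2} \sin{\left(u \right)} - 8 u^{2} \cos{\left(u \right)} + 16 u \sin{\left(u \right)} - 162 u \cos{\left(u \right)} + 162 \sin{\left(u \right)} + 13 \cos{\left(u \right)}}{12}; value = - 2 \sin{\left(\frac{3}{2} \right)} - \frac{157 \cos{\left(\frac{3}{2} \right)}}{12} + \frac{13}{12}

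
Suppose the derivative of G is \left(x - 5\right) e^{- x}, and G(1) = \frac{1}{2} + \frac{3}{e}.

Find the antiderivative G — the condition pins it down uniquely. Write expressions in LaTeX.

G(x) = \frac{\left(- 2 x + e^{x} + 8\right) e^{- x}}{2}

G'(x) has the shape u'v + uv' for u = 4 - x and v = e^{- x} — it is the derivative of the product u*v.
A general antiderivative is \left(4 - x\right) e^{- x} + C.
The condition gives C = \frac{1}{2} + \frac{3}{e} - (\frac{3}{e}) = \frac{1}{2}.
So G(x) = \frac{\left(- 2 x + e^{x} + 8\right) e^{- x}}{2}.
Check: d/dx[\frac{\left(- 2 x + e^{x} + 8\right) e^{- x}}{2}] = \left(x - 5\right) e^{- x} = G'(x).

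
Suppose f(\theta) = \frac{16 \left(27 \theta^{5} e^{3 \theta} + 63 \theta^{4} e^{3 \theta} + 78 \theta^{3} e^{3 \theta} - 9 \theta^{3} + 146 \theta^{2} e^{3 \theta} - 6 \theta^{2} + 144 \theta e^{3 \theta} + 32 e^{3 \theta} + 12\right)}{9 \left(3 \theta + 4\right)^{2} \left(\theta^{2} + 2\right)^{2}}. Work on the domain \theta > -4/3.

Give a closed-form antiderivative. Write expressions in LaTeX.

An antiderivative is F(\theta) = \frac{4 \theta}{\frac{9 \theta^{3}}{2} + 6 \theta^{2} + 9 \theta + 12} + \frac{8 \theta e^{3 \theta}}{\frac{9 \theta^{2}}{2} + 9}.

Whatever form F(\theta) takes, F'(\theta) = f(\theta) is non-negotiable.
Check: d/d\theta[\frac{4 \theta}{\frac{9 \theta^{3}}{2} + 6 \theta^{2} + 9 \theta + 12} + \frac{8 \theta e^{3 \theta}}{\frac{9 \theta^{2}}{2} + 9}] = \frac{432 \theta^{5} e^{3 \theta} + 1008 \theta^{4} e^{3 \theta} + 1248 \theta^{3} e^{3 \theta} - 144 \theta^{3} + 2336 \theta^{2} e^{3 \theta} - 96 \theta^{2} + 2304 \theta e^{3 \theta} + 512 e^{3 \theta} + 192}{81 \theta^{6} + 216 \theta^{5} + 468 \theta^{4} + 864 \theta^{3} + 900 \theta^{2} + 864 \theta + 576}, which equals f(\theta).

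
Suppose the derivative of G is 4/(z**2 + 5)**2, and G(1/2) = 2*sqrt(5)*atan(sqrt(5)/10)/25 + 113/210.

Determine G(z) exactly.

G(z) = (4*sqrt(5)*z**2*atan(sqrt(5)*z/5) + 25*z**2 + 20*z + 20*sqrt(5)*atan(sqrt(5)*z/5) + 125)/(50*z**2 + 250)

For G(z) to be correct, d/dz[G] must agree with the stated G'(z) identically.
A general antiderivative is 4*z/(10*z**2 + 50) + 2*sqrt(5)*atan(sqrt(5)*z/5)/25 + C.
The condition gives C = 2*sqrt(5)*atan(sqrt(5)/10)/25 + 113/210 - (4/105 + 2*sqrt(5)*atan(sqrt(5)/10)/25) = 1/2.
So G(z) = (4*sqrt(5)*z**2*atan(sqrt(5)*z/5) + 25*z**2 + 20*z + 20*sqrt(5)*atan(sqrt(5)*z/5) + 125)/(50*z**2 + 250).
Check: d/dz[(4*sqrt(5)*z**2*atan(sqrt(5)*z/5) + 25*z**2 + 20*z + 20*sqrt(5)*atan(sqrt(5)*z/5) + 125)/(50*z**2 + 250)] = 4/(z**4 + 10*z**2 + 25), which equals G'(z).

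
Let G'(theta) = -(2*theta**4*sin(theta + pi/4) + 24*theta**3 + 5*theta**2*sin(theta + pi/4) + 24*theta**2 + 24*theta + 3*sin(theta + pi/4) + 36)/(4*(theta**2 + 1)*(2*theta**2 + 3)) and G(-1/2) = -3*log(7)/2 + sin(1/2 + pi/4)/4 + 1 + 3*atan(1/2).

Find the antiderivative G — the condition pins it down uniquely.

Since d/dtheta undoes antidifferentiation here, G(theta) must give back the stated G'(theta).
A general antiderivative is -3*log(4*theta**2 + 6)/2 + cos(theta + pi/4)/4 - 3*atan(theta) + C.
The condition gives C = -3*log(7)/2 + sin(1/2 + pi/4)/4 + 1 + 3*atan(1/2) - (-3*log(7)/2 + sin(1/2 + pi/4)/4 + 3*atan(1/2)) = 1.
So G(theta) = -3*log(2*theta**2 + 3)/2 + cos(theta + pi/4)/4 - 3*atan(theta) - 3*log(2)/2 + 1.
Check: d/dtheta[-3*log(2*theta**2 + 3)/2 + cos(theta + pi/4)/4 - 3*atan(theta) - 3*log(2)/2 + 1] = (-2*theta**4*sin(theta + pi/4) - 24*theta**3 - 5*theta**2*sin(theta + pi/4) - 24*theta**2 - 24*theta - 3*sin(theta + pi/4) - 36)/(8*theta**4 + 20*theta**2 + 12), which equals G'(theta).

G(theta) = -3*log(2*theta**2 + 3)/2 + cos(theta + pi/4)/4 - 3*atan(theta) - 3*log(2)/2 + 1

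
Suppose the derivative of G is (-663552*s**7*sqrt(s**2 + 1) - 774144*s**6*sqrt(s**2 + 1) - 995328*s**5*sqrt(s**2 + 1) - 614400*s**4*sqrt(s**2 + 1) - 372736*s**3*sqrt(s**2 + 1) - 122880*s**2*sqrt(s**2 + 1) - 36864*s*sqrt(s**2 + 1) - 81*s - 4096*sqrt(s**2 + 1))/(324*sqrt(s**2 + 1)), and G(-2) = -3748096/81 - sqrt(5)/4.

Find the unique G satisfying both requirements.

Recover the given G'(s) by differentiating a candidate G(s); any mismatch rules it out.
A general antiderivative is -sqrt(s**2 + 1)/4 - (-4*s**2 - 4*s/3 - 4/3)**4 + C.
The condition gives C = -3748096/81 - sqrt(5)/4 - (-3748096/81 - sqrt(5)/4) = 0.
So G(s) = -sqrt(s**2 + 1)/4 - (-4*s**2 - 4*s/3 - 4/3)**4.
Check: d/ds[-sqrt(s**2 + 1)/4 - (-4*s**2 - 4*s/3 - 4/3)**4] = (-663552*s**7*sqrt(s**2 + 1) - 774144*s**6*sqrt(s**2 + 1) - 995328*s**5*sqrt(s**2 + 1) - 614400*s**4*sqrt(s**2 + 1) - 372736*s**3*sqrt(s**2 + 1) - 122880*s**2*sqrt(s**2 + 1) - 36864*s*sqrt(s**2 + 1) - 81*s - 4096*sqrt(s**2 + 1))/(324*sqrt(s**2 + 1)) = G'(s).

G(s) = -sqrt(s**2 + 1)/4 - (-4*s**2 - 4*s/3 - 4/3)**4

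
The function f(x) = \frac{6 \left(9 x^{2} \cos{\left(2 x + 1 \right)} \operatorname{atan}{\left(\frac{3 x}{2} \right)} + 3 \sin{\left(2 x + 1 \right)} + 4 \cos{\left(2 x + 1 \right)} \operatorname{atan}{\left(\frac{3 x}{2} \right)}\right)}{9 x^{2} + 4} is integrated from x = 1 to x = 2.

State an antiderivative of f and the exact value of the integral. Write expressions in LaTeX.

Recognize the product-rule pattern: f = u'v + uv' with u = 3 \operatorname{atan}{\left(\frac{3 x}{2} \right)}, v = \sin{\left(2 x + 1 \right)}, so integration by parts undoes it.
F(x) = 3 \sin{\left(2 x + 1 \right)} \operatorname{atan}{\left(\frac{3 x}{2} \right)} is an antiderivative of f.
Check: d/dx[3 \sin{\left(2 x + 1 \right)} \operatorname{atan}{\left(\frac{3 x}{2} \right)}] = \frac{54 x^{2} \cos{\left(2 x + 1 \right)} \operatorname{atan}{\left(\frac{3 x}{2} \right)} + 18 \sin{\left(2 x + 1 \right)} + 24 \cos{\left(2 x + 1 \right)} \operatorname{atan}{\left(\frac{3 x}{2} \right)}}{9 x^{2} + 4}, which equals f(x).
F(2) = 3 \sin{\left(5 \right)} \operatorname{atan}{\left(3 \right)}; F(1) = 3 \sin{\left(3 \right)} \operatorname{atan}{\left(\frac{3}{2} \right)}.
Integral = F(2) - F(1) = 3 \sin{\left(5 \right)} \operatorname{atan}{\left(3 \right)} - 3 \sin{\left(3 \right)} \operatorname{atan}{\left(\frac{3}{2} \right)}.

Antiderivative: F(x) = 3 \sin{\left(2 x + 1 \right)} \operatorname{atan}{\left(\frac{3 x}{2} \right)}; value = 3 \sin{\left(5 \right)} \operatorname{atan}{\left(3 \right)} - 3 \sin{\left(3 \right)} \operatorname{atan}{\left(\frac{3}{2} \right)}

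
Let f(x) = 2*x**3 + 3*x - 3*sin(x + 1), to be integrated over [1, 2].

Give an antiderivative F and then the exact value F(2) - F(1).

Antiderivative: F(x) = x**4/2 + 3*x**2/2 + 3*cos(x + 1); value = 3*cos(3) - 3*cos(2) + 12

The integrand splits into summands that can be handled one at a time.
F(x) = x**4/2 + 3*x**2/2 + 3*cos(x + 1) is an antiderivative of f.
Check: d/dx[x**4/2 + 3*x**2/2 + 3*cos(x + 1)] = 2*x**3 + 3*x - 3*sin(x + 1) = f(x).
F(2) = 3*cos(3) + 14; F(1) = 3*cos(2) + 2.
Integral = F(2) - F(1) = 3*cos(3) - 3*cos(2) + 12.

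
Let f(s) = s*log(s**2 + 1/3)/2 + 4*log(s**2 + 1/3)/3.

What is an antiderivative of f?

An antiderivative is F(s) = s**2*log(s**2 + 1/3)/4 - s**2/4 + 4*s*log(s**2 + 1/3)/3 - 8*s/3 + log(s**2 + 1/3)/12 + 8*sqrt(3)*atan(sqrt(3)*s)/9.

Integrate term by term and add the pieces.
Check: d/ds[s**2*log(s**2 + 1/3)/4 - s**2/4 + 4*s*log(s**2 + 1/3)/3 - 8*s/3 + log(s**2 + 1/3)/12 + 8*sqrt(3)*atan(sqrt(3)*s)/9] = s*log(s**2 + 1/3)/2 + 4*log(s**2 + 1/3)/3 = f(s).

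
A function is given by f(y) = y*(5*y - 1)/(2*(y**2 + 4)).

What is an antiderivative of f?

An antiderivative F(y) passes only if d/dy[F] lands on f(y) exactly.
Check: d/dy[5*y/2 - log(y**2 + 4)/4 - 5*atan(y/2)] = (5*y**2 - y)/(2*y**2 + 8), which equals f(y).

An antiderivative is F(y) = 5*y/2 - log(y**2 + 4)/4 - 5*atan(y/2).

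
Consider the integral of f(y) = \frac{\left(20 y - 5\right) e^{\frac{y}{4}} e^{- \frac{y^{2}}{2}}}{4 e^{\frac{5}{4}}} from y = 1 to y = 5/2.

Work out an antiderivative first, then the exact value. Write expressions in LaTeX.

f matches the chain-rule pattern g'(h)*h' with inner function h(y) = - \frac{y^{2}}{2} + \frac{y}{4} - \frac{5}{4}; substituting u = h(y) collapses the integral.
F(y) = - \frac{5 e^{\frac{y}{4}} e^{- \frac{y^{2}}{2}}}{e^{\frac{5}{4}}} is an antiderivative of f.
Check: d/dy[- \frac{5 e^{\frac{y}{4}} e^{- \frac{y^{2}}{2}}}{e^{\frac{5}{4}}}] = \frac{\left(20 y e^{\frac{y}{4}} - 5 e^{\frac{y}{4}}\right) e^{- \frac{y^{2}}{2}}}{4 e^{\frac{5}{4}}}, which equals f(y).
F(5/2) = - \frac{5}{e^{\frac{15}{4}}}; F(1) = - \frac{5}{e^{\frac{3}{2}}}.
Integral = F(5/2) - F(1) = - \frac{5}{e^{\frac{15}{4}}} + \frac{5}{e^{\frac{3}{2}}}.

Antiderivative: F(y) = - \frac{5 e^{\frac{y}{4}} e^{- \frac{y^{2}}{2}}}{e^{\frac{5}{4}}}; value = - \frac{5}{e^{\frac{15}{4}}} + \frac{5}{e^{\frac{3}{2}}}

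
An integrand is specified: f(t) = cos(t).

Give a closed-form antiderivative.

Since d/dt undoes antidifferentiation here, F'(t) = f(t) is required of F(t).
Check: d/dt[sin(t)] = cos(t) = f(t).

An antiderivative is F(t) = sin(t).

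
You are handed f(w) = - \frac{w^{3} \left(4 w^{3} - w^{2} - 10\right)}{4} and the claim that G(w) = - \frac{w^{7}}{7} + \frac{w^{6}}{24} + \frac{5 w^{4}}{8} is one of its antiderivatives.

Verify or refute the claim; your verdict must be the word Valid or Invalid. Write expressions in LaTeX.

Valid. The derivative of G reproduces f.

d/dw[G] = - w^{6} + \frac{w^{5}}{4} + \frac{5 w^{3}}{2}
This equals f(w) exactly, so the claim holds.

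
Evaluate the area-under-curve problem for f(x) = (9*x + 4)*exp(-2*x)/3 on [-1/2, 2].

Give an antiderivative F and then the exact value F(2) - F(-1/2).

f has the shape u'v + uv' for u = -3*x/2 - 17/12 and v = exp(-2*x) — it is the derivative of the product u*v.
F(x) = (-18*x - 17)*exp(-2*x)/12 is an antiderivative of f.
Check: d/dx[(-18*x - 17)*exp(-2*x)/12] = (9*x + 4)*exp(-2*x)/3 = f(x).
F(2) = -53*exp(-4)/12; F(-1/2) = -2*exp(1)/3.
Integral = F(2) - F(-1/2) = -53*exp(-4)/12 + 2*exp(1)/3.

Antiderivative: F(x) = (-18*x - 17)*exp(-2*x)/12; value = -53*exp(-4)/12 + 2*exp(1)/3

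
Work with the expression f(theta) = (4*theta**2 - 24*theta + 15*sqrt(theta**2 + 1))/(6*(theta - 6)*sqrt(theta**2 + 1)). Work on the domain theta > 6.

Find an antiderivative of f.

An antiderivative is F(theta) = 2*sqrt(theta**2 + 1)/3 + 5*log(theta/2 - 3)/2.

Any candidate F(theta) must reproduce f(theta) exactly when differentiated.
Check: d/dtheta[2*sqrt(theta**2 + 1)/3 + 5*log(theta/2 - 3)/2] = (4*theta**2 - 24*theta + 15*sqrt(theta**2 + 1))/(6*theta*sqrt(theta**2 + 1) - 36*sqrt(theta**2 + 1)), which equals f(theta).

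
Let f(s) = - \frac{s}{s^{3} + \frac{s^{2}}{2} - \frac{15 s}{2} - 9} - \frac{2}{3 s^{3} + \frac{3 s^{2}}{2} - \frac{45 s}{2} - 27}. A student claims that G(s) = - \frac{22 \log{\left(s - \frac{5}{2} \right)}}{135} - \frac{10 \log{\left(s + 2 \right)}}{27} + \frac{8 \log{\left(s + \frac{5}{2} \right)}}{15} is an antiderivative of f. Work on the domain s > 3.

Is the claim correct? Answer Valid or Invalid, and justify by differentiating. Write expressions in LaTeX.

d/ds[G] = \frac{- 12 s - 14}{12 s^{3} + 24 s^{2} - 75 s - 150}
d/ds[G] - f(s) = \frac{24 s^{2} + 26}{24 s^{5} + 12 s^{4} - 330 s^{3} - 291 s^{2} + 1125 s + 1350} != 0.

Invalid: d/ds[G] - f = \frac{24 s^{2} + 26}{24 s^{5} + 12 s^{4} - 330 s^{3} - 291 s^{2} + 1125 s + 1350}, which is not 0.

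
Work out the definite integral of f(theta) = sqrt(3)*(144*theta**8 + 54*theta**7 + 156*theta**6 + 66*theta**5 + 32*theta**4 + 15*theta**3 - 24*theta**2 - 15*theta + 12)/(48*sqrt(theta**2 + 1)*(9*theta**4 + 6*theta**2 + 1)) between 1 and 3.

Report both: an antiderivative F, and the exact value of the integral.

A first test for any F(theta): its theta-derivative must equal f(theta) identically.
F(theta) = theta**5*sqrt(3*theta**2 + 3)/(12*theta**2 + 4) + theta**4*sqrt(3*theta**2 + 3)/(24*theta**2 + 8) - theta**3*sqrt(3*theta**2 + 3)/(36*theta**2 + 12) + theta*sqrt(3*theta**2 + 3)/(12*theta**2 + 4) + sqrt(3*theta**2 + 3)/(48*theta**2 + 16) is an antiderivative of f.
Check: d/dtheta[theta**5*sqrt(3*theta**2 + 3)/(12*theta**2 + 4) + theta**4*sqrt(3*theta**2 + 3)/(24*theta**2 + 8) - theta**3*sqrt(3*theta**2 + 3)/(36*theta**2 + 12) + theta*sqrt(3*theta**2 + 3)/(12*theta**2 + 4) + sqrt(3*theta**2 + 3)/(48*theta**2 + 16)] = (144*sqrt(3)*theta**8 + 54*sqrt(3)*theta**7 + 156*sqrt(3)*theta**6 + 66*sqrt(3)*theta**5 + 32*sqrt(3)*theta**4 + 15*sqrt(3)*theta**3 - 24*sqrt(3)*theta**2 - 15*sqrt(3)*theta + 12*sqrt(3))/(432*theta**4*sqrt(theta**2 + 1) + 288*theta**2*sqrt(theta**2 + 1) + 48*sqrt(theta**2 + 1)), which equals f(theta).
F(3) = 1111*sqrt(30)/448; F(1) = 29*sqrt(6)/192.
Integral = F(3) - F(1) = -29*sqrt(6)/192 + 1111*sqrt(30)/448.

Antiderivative: F(theta) = theta**5*sqrt(3*theta**2 + 3)/(12*theta**2 + 4) + theta**4*sqrt(3*theta**2 + 3)/(24*theta**2 + 8) - theta**3*sqrt(3*theta**2 + 3)/(36*theta**2 + 12) + theta*sqrt(3*theta**2 + 3)/(12*theta**2 + 4) + sqrt(3*theta**2 + 3)/(48*theta**2 + 16); value = -29*sqrt(6)/192 + 1111*sqrt(30)/448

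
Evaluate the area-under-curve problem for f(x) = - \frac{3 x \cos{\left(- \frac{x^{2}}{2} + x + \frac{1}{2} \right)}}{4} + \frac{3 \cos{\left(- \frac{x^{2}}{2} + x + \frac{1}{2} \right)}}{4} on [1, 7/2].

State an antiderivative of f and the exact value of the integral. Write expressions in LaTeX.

The substitution u = - \frac{x^{2}}{2} + x + \frac{1}{2} works: f is exactly (dF/du)*(du/dx) for that inner function.
F(x) = \frac{3 \sin{\left(- \frac{x^{2}}{2} + x + \frac{1}{2} \right)}}{4} is an antiderivative of f.
Check: d/dx[\frac{3 \sin{\left(- \frac{x^{2}}{2} + x + \frac{1}{2} \right)}}{4}] = - \frac{3 x \cos{\left(- \frac{x^{2}}{2} + x + \frac{1}{2} \right)}}{4} + \frac{3 \cos{\left(- \frac{x^{2}}{2} + x + \frac{1}{2} \right)}}{4} = f(x).
F(7/2) = - \frac{3 \sin{\left(\frac{17}{8} \right)}}{4}; F(1) = \frac{3 \sin{\left(1 \right)}}{4}.
Integral = F(7/2) - F(1) = - \frac{3 \sin{\left(\frac{17}{8} \right)}}{4} - \frac{3 \sin{\left(1 \right)}}{4}.

Antiderivative: F(x) = \frac{3 \sin{\left(- \frac{x^{2}}{2} + x + \frac{1}{2} \right)}}{4}; value = - \frac{3 \sin{\left(\frac{17}{8} \right)}}{4} - \frac{3 \sin{\left(1 \right)}}{4}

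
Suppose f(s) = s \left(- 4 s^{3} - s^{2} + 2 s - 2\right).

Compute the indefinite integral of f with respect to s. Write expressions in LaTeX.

Check any antiderivative F(s) by computing F'(s) and comparing it with f(s).
Check: d/ds[- \frac{4 s^{5}}{5} - \frac{s^{4}}{4} + \frac{2 s^{3}}{3} - s^{2}] = - 4 s^{4} - s^{3} + 2 s^{2} - 2 s, which equals f(s).

F(s) = - \frac{4 s^{5}}{5} - \frac{s^{4}}{4} + \frac{2 s^{3}}{3} - s^{2} + C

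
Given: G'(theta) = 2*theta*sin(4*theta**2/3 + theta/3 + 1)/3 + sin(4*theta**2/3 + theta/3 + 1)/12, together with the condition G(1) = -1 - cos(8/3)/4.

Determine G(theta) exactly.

G'(theta) matches the chain-rule pattern g'(h)*h' with inner function h(theta) = 4*theta**2/3 + theta/3 + 1; substituting u = h(theta) collapses the integral.
A general antiderivative is -cos(4*theta**2/3 + theta/3 + 1)/4 + C.
The condition gives C = -1 - cos(8/3)/4 - (-cos(8/3)/4) = -1.
So G(theta) = -(cos(4*theta**2/3 + theta/3 + 1) + 4)/4.
Check: d/dtheta[-(cos(4*theta**2/3 + theta/3 + 1) + 4)/4] = 2*theta*sin(4*theta**2/3 + theta/3 + 1)/3 + sin(4*theta**2/3 + theta/3 + 1)/12 = G'(theta).

G(theta) = -(cos(4*theta**2/3 + theta/3 + 1) + 4)/4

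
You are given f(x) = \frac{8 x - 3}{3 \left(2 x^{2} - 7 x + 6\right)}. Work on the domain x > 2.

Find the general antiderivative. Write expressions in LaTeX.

F(x) = \frac{13 \log{\left(x - 2 \right)} - 9 \log{\left(x - \frac{3}{2} \right)}}{3} + C

Factor the denominator (3 \left(x - 2\right) \left(2 x - 3\right)) and decompose: f = - \frac{6}{2 x - 3} + \frac{13}{3 \left(x - 2\right)}; each piece integrates to a log, atan, or power term.
Check: d/dx[\frac{13 \log{\left(x - 2 \right)} - 9 \log{\left(x - \frac{3}{2} \right)}}{3}] = \frac{8 x - 3}{6 x^{2} - 21 x + 18}, which equals f(x).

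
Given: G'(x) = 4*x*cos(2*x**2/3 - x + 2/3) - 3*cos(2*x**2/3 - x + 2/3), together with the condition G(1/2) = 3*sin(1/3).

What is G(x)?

G'(x) matches the chain-rule pattern g'(h)*h' with inner function h(x) = 2*x**2/3 - x + 2/3; substituting u = h(x) collapses the integral.
A general antiderivative is 3*sin(2*x**2/3 - x + 2/3) + C.
The condition gives C = 3*sin(1/3) - (3*sin(1/3)) = 0.
So G(x) = 3*sin(2*x**2/3 - x + 2/3).
Check: d/dx[3*sin(2*x**2/3 - x + 2/3)] = 4*x*cos(2*x**2/3 - x + 2/3) - 3*cos(2*x**2/3 - x + 2/3) = G'(x).

G(x) = 3*sin(2*x**2/3 - x + 2/3)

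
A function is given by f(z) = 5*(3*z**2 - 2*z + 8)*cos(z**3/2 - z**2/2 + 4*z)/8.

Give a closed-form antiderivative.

An antiderivative is F(z) = 5*sin(z**3/2 - z**2/2 + 4*z)/4.

f matches the chain-rule pattern g'(h)*h' with inner function h(z) = z**3/2 - z**2/2 + 4*z; substituting u = h(z) collapses the integral.
Check: d/dz[5*sin(z**3/2 - z**2/2 + 4*z)/4] = 15*z**2*cos(z**3/2 - z**2/2 + 4*z)/8 - 5*z*cos(z**3/2 - z**2/2 + 4*z)/4 + 5*cos(z**3/2 - z**2/2 + 4*z), which equals f(z).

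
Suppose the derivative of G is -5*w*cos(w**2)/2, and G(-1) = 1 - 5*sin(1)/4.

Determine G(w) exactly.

G(w) = -(5*sin(w**2) - 4)/4

Since d/dw undoes antidifferentiation here, G(w) must give back the stated G'(w).
A general antiderivative is -5*sin(w**2)/4 + C.
The condition gives C = 1 - 5*sin(1)/4 - (-5*sin(1)/4) = 1.
So G(w) = -(5*sin(w**2) - 4)/4.
Check: d/dw[-(5*sin(w**2) - 4)/4] = -5*w*cos(w**2)/2 = G'(w).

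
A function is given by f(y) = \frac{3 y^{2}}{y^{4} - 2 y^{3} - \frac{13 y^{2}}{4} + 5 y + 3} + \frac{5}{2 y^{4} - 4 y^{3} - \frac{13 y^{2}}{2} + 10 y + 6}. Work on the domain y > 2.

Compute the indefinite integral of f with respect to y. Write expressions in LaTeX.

F(y) = \frac{288 \left(y - 2\right) \log{\left(y - 2 \right)} + 637 \left(y - 2\right) \log{\left(y + \frac{1}{2} \right)} - 925 \left(y - 2\right) \log{\left(y + \frac{3}{2} \right)} - 2030}{1225 \left(y - 2\right)} + C

The denominator factors as \left(y - 2\right)^{2} \left(2 y + 1\right) \left(2 y + 3\right); partial fractions split f into directly integrable pieces: - \frac{74}{49 \left(2 y + 3\right)} + \frac{26}{25 \left(2 y + 1\right)} + \frac{288}{1225 \left(y - 2\right)} + \frac{58}{35 \left(y - 2\right)^{2}}.
Check: d/dy[\frac{288 \left(y - 2\right) \log{\left(y - 2 \right)} + 637 \left(y - 2\right) \log{\left(y + \frac{1}{2} \right)} - 925 \left(y - 2\right) \log{\left(y + \frac{3}{2} \right)} - 2030}{1225 \left(y - 2\right)}] = \frac{12 y^{2} + 10}{4 y^{4} - 8 y^{3} - 13 y^{2} + 20 y + 12}, which equals f(y).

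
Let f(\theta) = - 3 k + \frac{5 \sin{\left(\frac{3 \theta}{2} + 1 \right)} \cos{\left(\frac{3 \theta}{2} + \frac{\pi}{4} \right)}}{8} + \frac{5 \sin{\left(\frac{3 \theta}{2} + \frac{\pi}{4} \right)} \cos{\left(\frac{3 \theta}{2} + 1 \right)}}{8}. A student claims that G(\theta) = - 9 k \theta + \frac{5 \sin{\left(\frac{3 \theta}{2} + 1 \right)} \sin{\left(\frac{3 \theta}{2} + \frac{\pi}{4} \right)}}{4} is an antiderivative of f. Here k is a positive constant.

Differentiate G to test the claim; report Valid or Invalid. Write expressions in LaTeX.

d/d\theta[G] = - 9 k + \frac{15 \sin{\left(\frac{3 \theta}{2} + 1 \right)} \cos{\left(\frac{3 \theta}{2} + \frac{\pi}{4} \right)}}{8} + \frac{15 \sin{\left(\frac{3 \theta}{2} + \frac{\pi}{4} \right)} \cos{\left(\frac{3 \theta}{2} + 1 \right)}}{8}
d/d\theta[G] - f(\theta) = - 6 k + \frac{5 \sin{\left(\frac{3 \theta}{2} + 1 \right)} \cos{\left(\frac{3 \theta}{2} + \frac{\pi}{4} \right)}}{4} + \frac{5 \sin{\left(\frac{3 \theta}{2} + \frac{\pi}{4} \right)} \cos{\left(\frac{3 \theta}{2} + 1 \right)}}{4} != 0.

Invalid: d/d\theta[G] - f = - 6 k + \frac{5 \sin{\left(\frac{3 \theta}{2} + 1 \right)} \cos{\left(\frac{3 \theta}{2} + \frac{\pi}{4} \right)}}{4} + \frac{5 \sin{\left(\frac{3 \theta}{2} + \frac{\pi}{4} \right)} \cos{\left(\frac{3 \theta}{2} + 1 \right)}}{4}, which is not 0.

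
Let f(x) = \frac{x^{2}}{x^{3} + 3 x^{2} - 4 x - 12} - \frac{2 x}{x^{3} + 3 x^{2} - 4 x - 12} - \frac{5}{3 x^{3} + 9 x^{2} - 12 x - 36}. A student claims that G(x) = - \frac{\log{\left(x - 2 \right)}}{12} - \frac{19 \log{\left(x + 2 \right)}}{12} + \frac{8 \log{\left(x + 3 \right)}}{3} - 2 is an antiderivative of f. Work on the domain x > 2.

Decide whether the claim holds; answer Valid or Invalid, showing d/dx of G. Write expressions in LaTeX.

d/dx[G] = \frac{3 x^{2} - 6 x - 5}{3 x^{3} + 9 x^{2} - 12 x - 36}
This equals f(x) exactly, so the claim holds.

Valid - differentiating G returns exactly f.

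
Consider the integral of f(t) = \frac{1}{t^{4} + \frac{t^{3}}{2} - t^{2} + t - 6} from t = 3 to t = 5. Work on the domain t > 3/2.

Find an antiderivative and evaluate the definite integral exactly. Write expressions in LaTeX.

Antiderivative: F(t) = - \frac{- 48 \log{\left(t - \frac{3}{2} \right)} + 34 \log{\left(t + 2 \right)} + 7 \log{\left(t^{2} + 2 \right)} + 70 \sqrt{2} \operatorname{atan}{\left(\frac{\sqrt{2} t}{2} \right)}}{714}; value = - \frac{5 \sqrt{2} \operatorname{atan}{\left(\frac{5 \sqrt{2}}{2} \right)}}{51} - \frac{\log{\left(7 \right)}}{21} - \frac{\log{\left(27 \right)}}{102} - \frac{8 \log{\left(\frac{3}{2} \right)}}{119} + \frac{\log{\left(11 \right)}}{102} + \frac{\log{\left(5 \right)}}{21} + \frac{8 \log{\left(\frac{7}{2} \right)}}{119} + \frac{5 \sqrt{2} \operatorname{atan}{\left(\frac{3 \sqrt{2}}{2} \right)}}{51}

Factor the denominator (\left(t + 2\right) \left(2 t - 3\right) \left(t^{2} + 2\right)) and decompose: f = - \frac{t + 10}{51 \left(t^{2} + 2\right)} + \frac{16}{119 \left(2 t - 3\right)} - \frac{1}{21 \left(t + 2\right)}; each piece integrates to a log, atan, or power term.
F(t) = - \frac{- 48 \log{\left(t - \frac{3}{2} \right)} + 34 \log{\left(t + 2 \right)} + 7 \log{\left(t^{2} + 2 \right)} + 70 \sqrt{2} \operatorname{atan}{\left(\frac{\sqrt{2} t}{2} \right)}}{714} is an antiderivative of f.
Check: d/dt[- \frac{- 48 \log{\left(t - \frac{3}{2} \right)} + 34 \log{\left(t + 2 \right)} + 7 \log{\left(t^{2} + 2 \right)} + 70 \sqrt{2} \operatorname{atan}{\left(\frac{\sqrt{2} t}{2} \right)}}{714}] = \frac{2}{2 t^{4} + t^{3} - 2 t^{2} + 2 t - 12}, which equals f(t).
F(5) = - \frac{5 \sqrt{2} \operatorname{atan}{\left(\frac{5 \sqrt{2}}{2} \right)}}{51} - \frac{\log{\left(7 \right)}}{21} - \frac{\log{\left(27 \right)}}{102} + \frac{8 \log{\left(\frac{7}{2} \right)}}{119}; F(3) = - \frac{5 \sqrt{2} \operatorname{atan}{\left(\frac{3 \sqrt{2}}{2} \right)}}{51} - \frac{\log{\left(5 \right)}}{21} - \frac{\log{\left(11 \right)}}{102} + \frac{8 \log{\left(\frac{3}{2} \right)}}{119}.
Integral = F(5) - F(3) = - \frac{5 \sqrt{2} \operatorname{atan}{\left(\frac{5 \sqrt{2}}{2} \right)}}{51} - \frac{\log{\left(7 \right)}}{21} - \frac{\log{\left(27 \right)}}{102} - \frac{8 \log{\left(\frac{3}{2} \right)}}{119} + \frac{\log{\left(11 \right)}}{102} + \frac{\log{\left(5 \right)}}{21} + \frac{8 \log{\left(\frac{7}{2} \right)}}{119} + \frac{5 \sqrt{2} \operatorname{atan}{\left(\frac{3 \sqrt{2}}{2} \right)}}{51}.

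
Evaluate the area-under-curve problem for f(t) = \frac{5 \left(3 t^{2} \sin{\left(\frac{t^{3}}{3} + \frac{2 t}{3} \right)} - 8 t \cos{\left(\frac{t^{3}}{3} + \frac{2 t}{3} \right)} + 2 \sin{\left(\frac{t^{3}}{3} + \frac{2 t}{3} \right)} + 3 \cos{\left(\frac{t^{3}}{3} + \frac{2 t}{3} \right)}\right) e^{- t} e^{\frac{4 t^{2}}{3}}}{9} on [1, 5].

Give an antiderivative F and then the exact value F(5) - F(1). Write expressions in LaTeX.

f has the shape u'v + uv' for u = - \frac{5 \cos{\left(\frac{t^{3}}{3} + \frac{2 t}{3} \right)}}{3} and v = e^{\frac{4 t^{2}}{3} - t} — it is the derivative of the product u*v.
F(t) = - \frac{5 e^{- t} e^{\frac{4 t^{2}}{3}} \cos{\left(\frac{t^{3}}{3} + \frac{2 t}{3} \right)}}{3} is an antiderivative of f.
Check: d/dt[- \frac{5 e^{- t} e^{\frac{4 t^{2}}{3}} \cos{\left(\frac{t^{3}}{3} + \frac{2 t}{3} \right)}}{3}] = \frac{\left(15 t^{2} e^{\frac{4 t^{2}}{3}} \sin{\left(\frac{t^{3}}{3} + \frac{2 t}{3} \right)} - 40 t e^{\frac{4 t^{2}}{3}} \cos{\left(\frac{t^{3}}{3} + \frac{2 t}{3} \right)} + 10 e^{\frac{4 t^{2}}{3}} \sin{\left(\frac{t^{3}}{3} + \frac{2 t}{3} \right)} + 15 e^{\frac{4 t^{2}}{3}} \cos{\left(\frac{t^{3}}{3} + \frac{2 t}{3} \right)}\right) e^{- t}}{9}, which equals f(t).
F(5) = - \frac{5 e^{\frac{85}{3}} \cos{\left(45 \right)}}{3}; F(1) = - \frac{5 e^{\frac{1}{3}} \cos{\left(1 \right)}}{3}.
Integral = F(5) - F(1) = - \frac{5 e^{\frac{85}{3}} \cos{\left(45 \right)}}{3} + \frac{5 e^{\frac{1}{3}} \cos{\left(1 \right)}}{3}.

Antiderivative: F(t) = - \frac{5 e^{- t} e^{\frac{4 t^{2}}{3}} \cos{\left(\frac{t^{3}}{3} + \frac{2 t}{3} \right)}}{3}; value = - \frac{5 e^{\frac{85}{3}} \cos{\left(45 \right)}}{3} + \frac{5 e^{\frac{1}{3}} \cos{\left(1 \right)}}{3}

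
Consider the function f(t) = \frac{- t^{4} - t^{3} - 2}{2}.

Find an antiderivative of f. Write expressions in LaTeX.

An antiderivative is F(t) = - \frac{t^{5}}{10} - \frac{t^{4}}{8} - t.

A first test for any F(t): its t-derivative must equal f(t) identically.
Check: d/dt[- \frac{t^{5}}{10} - \frac{t^{4}}{8} - t] = - \frac{t^{4}}{2} - \frac{t^{3}}{2} - 1, which equals f(t).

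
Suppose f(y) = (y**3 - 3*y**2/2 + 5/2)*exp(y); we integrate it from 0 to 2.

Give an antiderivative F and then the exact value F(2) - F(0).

Antiderivative: F(y) = (2*y**3 - 9*y**2 + 18*y - 13)*exp(y)/2; value = 13/2 + 3*exp(2)/2

Recognize the product-rule pattern: f = u'v + uv' with u = y**3 - 9*y**2/2 + 9*y - 13/2, v = exp(y), so integration by parts undoes it.
F(y) = (2*y**3 - 9*y**2 + 18*y - 13)*exp(y)/2 is an antiderivative of f.
Check: d/dy[(2*y**3 - 9*y**2 + 18*y - 13)*exp(y)/2] = y**3*exp(y) - 3*y**2*exp(y)/2 + 5*exp(y)/2, which equals f(y).
F(2) = 3*exp(2)/2; F(0) = -13/2.
Integral = F(2) - F(0) = 13/2 + 3*exp(2)/2.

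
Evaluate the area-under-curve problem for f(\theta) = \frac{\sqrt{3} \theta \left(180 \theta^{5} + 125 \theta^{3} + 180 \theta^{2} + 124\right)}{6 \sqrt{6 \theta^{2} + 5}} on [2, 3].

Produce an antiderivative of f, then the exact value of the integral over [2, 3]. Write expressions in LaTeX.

Antiderivative: F(\theta) = 2 \sqrt{2 \theta^{2} + \frac{5}{3}} \left(\frac{5 \theta^{5}}{4} + \frac{5 \theta^{2}}{2} + 1\right); value = - 34 \sqrt{87} + \frac{1309 \sqrt{177}}{6}

f has the shape u'v + uv' for u = 2 \sqrt{2 \theta^{2} + \frac{5}{3}} and v = \frac{5 \theta^{5}}{4} + \frac{5 \theta^{2}}{2} + 1 — it is the derivative of the product u*v.
F(\theta) = 2 \sqrt{2 \theta^{2} + \frac{5}{3}} \left(\frac{5 \theta^{5}}{4} + \frac{5 \theta^{2}}{2} + 1\right) is an antiderivative of f.
Check: d/d\theta[2 \sqrt{2 \theta^{2} + \frac{5}{3}} \left(\frac{5 \theta^{5}}{4} + \frac{5 \theta^{2}}{2} + 1\right)] = \frac{\sqrt{3} \left(180 \theta^{6} + 125 \theta^{4} + 180 \theta^{3} + 124 \theta\right)}{6 \sqrt{6 \theta^{2} + 5}}, which equals f(\theta).
F(3) = \frac{1309 \sqrt{177}}{6}; F(2) = 34 \sqrt{87}.
Integral = F(3) - F(2) = - 34 \sqrt{87} + \frac{1309 \sqrt{177}}{6}.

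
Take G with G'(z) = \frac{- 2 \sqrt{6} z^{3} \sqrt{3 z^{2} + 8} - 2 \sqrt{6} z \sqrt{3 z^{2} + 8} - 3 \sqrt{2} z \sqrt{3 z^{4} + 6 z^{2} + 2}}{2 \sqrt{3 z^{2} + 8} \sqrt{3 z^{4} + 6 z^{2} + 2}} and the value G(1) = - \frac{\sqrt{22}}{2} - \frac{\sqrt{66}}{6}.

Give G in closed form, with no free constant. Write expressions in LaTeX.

G(z) = - \sqrt{\frac{3 z^{2}}{2} + 4} - \frac{\sqrt{2 z^{4} + 4 z^{2} + \frac{4}{3}}}{2}

Any candidate G(z) must reproduce the stated G'(z) exactly.
A general antiderivative is - \sqrt{\frac{3 z^{2}}{2} + 4} - \frac{\sqrt{2 z^{4} + 4 z^{2} + \frac{4}{3}}}{2} + C.
The condition gives C = - \frac{\sqrt{22}}{2} - \frac{\sqrt{66}}{6} - (- \frac{\sqrt{22}}{2} - \frac{\sqrt{66}}{6}) = 0.
So G(z) = - \sqrt{\frac{3 z^{2}}{2} + 4} - \frac{\sqrt{2 z^{4} + 4 z^{2} + \frac{4}{3}}}{2}.
Check: d/dz[- \sqrt{\frac{3 z^{2}}{2} + 4} - \frac{\sqrt{2 z^{4} + 4 z^{2} + \frac{4}{3}}}{2}] = \frac{- 2 \sqrt{6} z^{3} \sqrt{3 z^{2} + 8} - 2 \sqrt{6} z \sqrt{3 z^{2} + 8} - 3 \sqrt{2} z \sqrt{3 z^{4} + 6 z^{2} + 2}}{2 \sqrt{3 z^{2} + 8} \sqrt{3 z^{4} + 6 z^{2} + 2}} = G'(z).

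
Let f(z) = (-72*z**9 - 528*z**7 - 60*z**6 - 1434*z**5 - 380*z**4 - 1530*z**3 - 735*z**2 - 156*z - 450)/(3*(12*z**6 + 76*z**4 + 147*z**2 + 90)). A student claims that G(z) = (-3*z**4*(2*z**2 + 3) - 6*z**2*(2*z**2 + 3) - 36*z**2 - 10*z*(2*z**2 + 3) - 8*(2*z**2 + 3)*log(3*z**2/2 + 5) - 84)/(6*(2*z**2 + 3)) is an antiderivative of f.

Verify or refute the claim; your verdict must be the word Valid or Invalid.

Valid: G'(z) = f(z).

d/dz[G] = (-72*z**9 - 528*z**7 - 60*z**6 - 1434*z**5 - 380*z**4 - 1530*z**3 - 735*z**2 - 156*z - 450)/(36*z**6 + 228*z**4 + 441*z**2 + 270)
This equals f(z) exactly, so the claim holds.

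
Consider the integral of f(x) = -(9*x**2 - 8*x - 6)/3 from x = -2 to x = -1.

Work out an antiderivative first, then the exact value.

Whatever form F(x) takes, F'(x) = f(x) is non-negotiable.
F(x) = -x**3 + 4*x**2/3 + 2*x is an antiderivative of f.
Check: d/dx[-x**3 + 4*x**2/3 + 2*x] = -3*x**2 + 8*x/3 + 2, which equals f(x).
F(-1) = 1/3; F(-2) = 28/3.
Integral = F(-1) - F(-2) = -9.

Antiderivative: F(x) = -x**3 + 4*x**2/3 + 2*x; value = -9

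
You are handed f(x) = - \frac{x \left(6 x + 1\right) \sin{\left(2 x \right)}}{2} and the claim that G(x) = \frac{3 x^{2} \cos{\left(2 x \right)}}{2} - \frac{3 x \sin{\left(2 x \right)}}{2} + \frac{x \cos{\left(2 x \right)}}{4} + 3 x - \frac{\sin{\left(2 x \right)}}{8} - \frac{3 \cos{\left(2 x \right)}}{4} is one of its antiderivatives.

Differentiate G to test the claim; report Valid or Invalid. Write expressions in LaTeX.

Invalid: d/dx[G] - f = 3, which is not 0.

d/dx[G] = - 3 x^{2} \sin{\left(2 x \right)} - \frac{x \sin{\left(2 x \right)}}{2} + 3
d/dx[G] - f(x) = 3 != 0.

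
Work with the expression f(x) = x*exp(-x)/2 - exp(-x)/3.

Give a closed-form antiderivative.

Recognize the product-rule pattern: f = u'v + uv' with u = -x/2 - 1/6, v = exp(-x), so integration by parts undoes it.
Check: d/dx[(-3*x - 1)*exp(-x)/6] = (3*x - 2)*exp(-x)/6, which equals f(x).

An antiderivative is F(x) = (-3*x - 1)*exp(-x)/6.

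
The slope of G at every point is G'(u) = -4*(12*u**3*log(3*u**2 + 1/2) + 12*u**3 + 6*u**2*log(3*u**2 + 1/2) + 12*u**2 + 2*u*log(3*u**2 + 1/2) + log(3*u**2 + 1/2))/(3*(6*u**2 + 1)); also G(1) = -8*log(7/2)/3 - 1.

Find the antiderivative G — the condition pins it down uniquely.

G(u) = -4*u**2*log(3*u**2 + 1/2)/3 - 4*u*log(3*u**2 + 1/2)/3 - 1

G'(u) has the shape v'r + vr' for v = -4*u**2/3 - 4*u/3 and r = log(3*u**2 + 1/2) — it is the derivative of the product v*r.
A general antiderivative is -4*(u**2 + u)*log(3*u**2 + 1/2)/3 + C.
The condition gives C = -8*log(7/2)/3 - 1 - (-8*log(7/2)/3) = -1.
So G(u) = -4*u**2*log(3*u**2 + 1/2)/3 - 4*u*log(3*u**2 + 1/2)/3 - 1.
Check: d/du[-4*u**2*log(3*u**2 + 1/2)/3 - 4*u*log(3*u**2 + 1/2)/3 - 1] = (-48*u**3*log(3*u**2 + 1/2) - 48*u**3 - 24*u**2*log(3*u**2 + 1/2) - 48*u**2 - 8*u*log(3*u**2 + 1/2) - 4*log(3*u**2 + 1/2))/(18*u**2 + 3), which equals G'(u).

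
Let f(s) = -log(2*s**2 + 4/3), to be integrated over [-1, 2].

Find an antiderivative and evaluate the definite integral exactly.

A first test for any F(s): its s-derivative must equal f(s) identically.
F(s) = -(3*s*log(2*s**2 + 4/3) - 6*s + 2*sqrt(6)*atan(sqrt(6)*s/2))/3 is an antiderivative of f.
Check: d/ds[-(3*s*log(2*s**2 + 4/3) - 6*s + 2*sqrt(6)*atan(sqrt(6)*s/2))/3] = -log(s**2 + 2/3) - log(2), which equals f(s).
F(2) = -2*log(28/3) - 2*sqrt(6)*atan(sqrt(6))/3 + 4; F(-1) = -2 + log(10/3) + 2*sqrt(6)*atan(sqrt(6)/2)/3.
Integral = F(2) - F(-1) = -2*log(28/3) - 2*sqrt(6)*atan(sqrt(6))/3 - 2*sqrt(6)*atan(sqrt(6)/2)/3 - log(10/3) + 6.

Antiderivative: F(s) = -(3*s*log(2*s**2 + 4/3) - 6*s + 2*sqrt(6)*atan(sqrt(6)*s/2))/3; value = -2*log(28/3) - 2*sqrt(6)*atan(sqrt(6))/3 - 2*sqrt(6)*atan(sqrt(6)/2)/3 - log(10/3) + 6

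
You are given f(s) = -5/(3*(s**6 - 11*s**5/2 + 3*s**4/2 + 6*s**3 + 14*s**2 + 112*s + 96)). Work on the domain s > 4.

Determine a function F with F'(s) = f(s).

The denominator factors as 3*(s - 4)**2*(s + 1)*(2*s + 3)*(s**2 + 4); partial fractions split f into directly integrable pieces: (s - 1)/(150*(s**2 + 4)) + 64/(1815*(2*s + 3)) - 2/(75*(s + 1)) + 43/(18150*(s - 4)) - 1/(330*(s - 4)**2).
Check: d/ds[43*log(s - 4)/18150 - 2*log(s + 1)/75 + 32*log(s + 3/2)/1815 + log(s**2 + 4)/300 - atan(s/2)/300 + 10/(3300*s - 13200)] = -10/(6*s**6 - 33*s**5 + 9*s**4 + 36*s**3 + 84*s**2 + 672*s + 576), which equals f(s).

An antiderivative is F(s) = 43*log(s - 4)/18150 - 2*log(s + 1)/75 + 32*log(s + 3/2)/1815 + log(s**2 + 4)/300 - atan(s/2)/300 + 10/(3300*s - 13200).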